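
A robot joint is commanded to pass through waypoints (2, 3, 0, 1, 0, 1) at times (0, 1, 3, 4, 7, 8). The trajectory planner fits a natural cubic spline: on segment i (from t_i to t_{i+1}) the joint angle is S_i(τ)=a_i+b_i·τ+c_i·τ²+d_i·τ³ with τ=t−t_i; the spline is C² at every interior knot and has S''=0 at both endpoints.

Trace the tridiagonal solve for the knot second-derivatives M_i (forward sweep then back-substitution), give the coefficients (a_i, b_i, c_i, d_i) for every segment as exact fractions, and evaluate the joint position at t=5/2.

Δ: Δ0=1, Δ1=-3/2, Δ2=1, Δ3=-1/3, Δ4=1
row 1: diag=6, rhs=-15; c'=1/3, d'=-5/2
row 2: denom=6−2·1/3=16/3; d'=(15−2·-5/2)/(16/3)=15/4
row 3: denom=8−1·3/16=125/16; d'=(-8−1·15/4)/(125/16)=-188/125
row 4: denom=8−3·48/125=856/125; d'=(8−3·-188/125)/(856/125)=391/214
back: M4=391/214
back: M3=-188/125−48/125·391/214=-236/107
back: M2=15/4−3/16·-236/107=891/214
back: M1=-5/2−1/3·891/214=-416/107
M: M0=0, M1=-416/107, M2=891/214, M3=-236/107, M4=391/214, M5=0
seg 0: a=2, c=M0/2=0, d=(M1−M0)/(6·1)=-208/321, b=Δ0−h0·(2M0+M1)/6=529/321
seg 1: a=3, c=M1/2=-208/107, d=(M2−M1)/(6·2)=1723/2568, b=Δ1−h1·(2M1+M2)/6=-95/321
seg 2: a=0, c=M2/2=891/428, d=(M3−M2)/(6·1)=-1363/1284, b=Δ2−h2·(2M2+M3)/6=-13/642
seg 3: a=1, c=M3/2=-118/107, d=(M4−M3)/(6·3)=863/3852, b=Δ3−h3·(2M3+M4)/6=1231/1284
seg 4: a=0, c=M4/2=391/428, d=(M5−M4)/(6·1)=-391/1284, b=Δ4−h4·(2M4+M5)/6=251/642
t_q=5/2 → seg 1, τ=3/2; S=3+-95/321·τ+-208/107·τ²+1723/2568·τ³=3059/6848

  seg 0: a=2 b=529/321 c=0 d=-208/321
  seg 1: a=3 b=-95/321 c=-208/107 d=1723/2568
  seg 2: a=0 b=-13/642 c=891/428 d=-1363/1284
  seg 3: a=1 b=1231/1284 c=-118/107 d=863/3852
  seg 4: a=0 b=251/642 c=391/428 d=-391/1284
S(5/2) = 3059/6848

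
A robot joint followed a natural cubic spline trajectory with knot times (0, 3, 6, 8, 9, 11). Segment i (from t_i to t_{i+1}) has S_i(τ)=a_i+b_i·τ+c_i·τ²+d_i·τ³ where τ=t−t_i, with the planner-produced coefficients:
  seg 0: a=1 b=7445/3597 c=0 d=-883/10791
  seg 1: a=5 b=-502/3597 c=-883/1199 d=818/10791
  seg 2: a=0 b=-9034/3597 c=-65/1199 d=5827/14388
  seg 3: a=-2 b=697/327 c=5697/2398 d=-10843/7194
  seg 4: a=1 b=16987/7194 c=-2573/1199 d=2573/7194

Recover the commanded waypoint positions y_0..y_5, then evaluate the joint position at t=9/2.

y_0 = S_0(0) = a_0 = 1
y_1 = S_1(0) = a_1 = 5
y_2 = S_2(0) = a_2 = 0
y_3 = S_3(0) = a_3 = -2
y_4 = S_4(0) = a_4 = 1
y_5 = S_4(2) = 0
t_q=9/2 is in segment 1 (τ=3/2); S_1(τ)=4064/1199

y_0=1 y_1=5 y_2=0 y_3=-2 y_4=1 y_5=0
S(9/2) = 4064/1199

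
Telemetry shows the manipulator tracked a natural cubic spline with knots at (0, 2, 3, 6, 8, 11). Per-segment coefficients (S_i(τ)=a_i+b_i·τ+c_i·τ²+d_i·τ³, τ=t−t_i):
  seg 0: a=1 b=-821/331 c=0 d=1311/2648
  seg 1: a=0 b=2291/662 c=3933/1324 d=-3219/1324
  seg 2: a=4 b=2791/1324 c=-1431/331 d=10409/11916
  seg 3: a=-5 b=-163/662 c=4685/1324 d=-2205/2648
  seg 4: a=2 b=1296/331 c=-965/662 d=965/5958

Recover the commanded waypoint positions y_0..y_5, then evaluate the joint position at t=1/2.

y_0=1 y_1=0 y_2=4 y_3=-5 y_4=2 y_5=5
S(1/2) = -3777/21184

y_0 = S_0(0) = a_0 = 1
y_1 = S_1(0) = a_1 = 0
y_2 = S_2(0) = a_2 = 4
y_3 = S_3(0) = a_3 = -5
y_4 = S_4(0) = a_4 = 2
y_5 = S_4(3) = 5
t_q=1/2 is in segment 0 (τ=1/2); S_0(τ)=-3777/21184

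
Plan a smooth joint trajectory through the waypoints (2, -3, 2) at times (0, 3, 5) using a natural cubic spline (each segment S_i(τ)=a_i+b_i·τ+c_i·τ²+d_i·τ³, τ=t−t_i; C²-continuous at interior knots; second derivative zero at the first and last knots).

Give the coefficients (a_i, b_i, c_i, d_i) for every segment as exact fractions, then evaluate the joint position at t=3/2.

  seg 0: a=2 b=-35/12 c=0 d=5/36
  seg 1: a=-3 b=5/6 c=5/4 d=-5/24
S(3/2) = -61/32

Δ: Δ0=-5/3, Δ1=5/2
row 1: diag=10, rhs=25; c'=1/5, d'=5/2
back: M1=5/2
M: M0=0, M1=5/2, M2=0
seg 0: a=2, c=M0/2=0, d=(M1−M0)/(6·3)=5/36, b=Δ0−h0·(2M0+M1)/6=-35/12
seg 1: a=-3, c=M1/2=5/4, d=(M2−M1)/(6·2)=-5/24, b=Δ1−h1·(2M1+M2)/6=5/6
t_q=3/2 → seg 0, τ=3/2; S=2+-35/12·τ+0·τ²+5/36·τ³=-61/32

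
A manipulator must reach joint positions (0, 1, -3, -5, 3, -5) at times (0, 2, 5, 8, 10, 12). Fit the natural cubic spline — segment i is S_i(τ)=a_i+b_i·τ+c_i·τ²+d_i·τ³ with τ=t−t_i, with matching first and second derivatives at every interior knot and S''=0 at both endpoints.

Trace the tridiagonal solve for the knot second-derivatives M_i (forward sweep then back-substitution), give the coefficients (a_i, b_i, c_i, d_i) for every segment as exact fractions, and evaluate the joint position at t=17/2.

Δ: Δ0=1/2, Δ1=-4/3, Δ2=-2/3, Δ3=4, Δ4=-4
row 1: diag=10, rhs=-11; c'=3/10, d'=-11/10
row 2: denom=12−3·3/10=111/10; d'=(4−3·-11/10)/(111/10)=73/111
row 3: denom=10−3·10/37=340/37; d'=(28−3·73/111)/(340/37)=963/340
row 4: denom=8−2·37/170=643/85; d'=(-48−2·963/340)/(643/85)=-9123/1286
back: M4=-9123/1286
back: M3=963/340−37/170·-9123/1286=2814/643
back: M2=73/111−10/37·2814/643=-1013/1929
back: M1=-11/10−3/10·-1013/1929=-606/643
M: M0=0, M1=-606/643, M2=-1013/1929, M3=2814/643, M4=-9123/1286, M5=0
seg 0: a=0, c=M0/2=0, d=(M1−M0)/(6·2)=-101/1286, b=Δ0−h0·(2M0+M1)/6=1047/1286
seg 1: a=1, c=M1/2=-303/643, d=(M2−M1)/(6·3)=805/34722, b=Δ1−h1·(2M1+M2)/6=-165/1286
seg 2: a=-3, c=M2/2=-1013/3858, d=(M3−M2)/(6·3)=9455/34722, b=Δ2−h2·(2M2+M3)/6=-1498/643
seg 3: a=-5, c=M3/2=1407/643, d=(M4−M3)/(6·2)=-4917/5144, b=Δ3−h3·(2M3+M4)/6=4433/1286
seg 4: a=3, c=M4/2=-9123/2572, d=(M5−M4)/(6·2)=3041/5144, b=Δ4−h4·(2M4+M5)/6=469/643
t_q=17/2 → seg 3, τ=1/2; S=-5+4433/1286·τ+1407/643·τ²+-4917/5144·τ³=-117237/41152

  seg 0: a=0 b=1047/1286 c=0 d=-101/1286
  seg 1: a=1 b=-165/1286 c=-303/643 d=805/34722
  seg 2: a=-3 b=-1498/643 c=-1013/3858 d=9455/34722
  seg 3: a=-5 b=4433/1286 c=1407/643 d=-4917/5144
  seg 4: a=3 b=469/643 c=-9123/2572 d=3041/5144
S(17/2) = -117237/41152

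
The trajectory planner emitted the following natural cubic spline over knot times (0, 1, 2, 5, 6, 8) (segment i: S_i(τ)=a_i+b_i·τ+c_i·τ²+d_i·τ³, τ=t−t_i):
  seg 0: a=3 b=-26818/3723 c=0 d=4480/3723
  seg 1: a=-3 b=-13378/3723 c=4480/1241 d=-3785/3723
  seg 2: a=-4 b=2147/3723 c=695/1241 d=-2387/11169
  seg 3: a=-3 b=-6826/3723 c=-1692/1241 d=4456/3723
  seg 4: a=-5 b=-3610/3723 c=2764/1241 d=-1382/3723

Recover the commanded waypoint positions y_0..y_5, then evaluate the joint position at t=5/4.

y_0 = S_0(0) = a_0 = 3
y_1 = S_1(0) = a_1 = -3
y_2 = S_2(0) = a_2 = -4
y_3 = S_3(0) = a_3 = -3
y_4 = S_4(0) = a_4 = -5
y_5 = S_4(2) = -1
t_q=5/4 is in segment 1 (τ=1/4); S_1(τ)=-292963/79424

y_0=3 y_1=-3 y_2=-4 y_3=-3 y_4=-5 y_5=-1
S(5/4) = -292963/79424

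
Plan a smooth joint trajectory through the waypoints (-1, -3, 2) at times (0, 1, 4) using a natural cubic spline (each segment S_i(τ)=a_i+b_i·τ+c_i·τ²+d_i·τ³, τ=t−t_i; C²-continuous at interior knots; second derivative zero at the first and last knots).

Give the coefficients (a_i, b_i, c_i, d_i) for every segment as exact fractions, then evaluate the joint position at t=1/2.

Δ: Δ0=-2, Δ1=5/3
row 1: diag=8, rhs=22; c'=3/8, d'=11/4
back: M1=11/4
M: M0=0, M1=11/4, M2=0
seg 0: a=-1, c=M0/2=0, d=(M1−M0)/(6·1)=11/24, b=Δ0−h0·(2M0+M1)/6=-59/24
seg 1: a=-3, c=M1/2=11/8, d=(M2−M1)/(6·3)=-11/72, b=Δ1−h1·(2M1+M2)/6=-13/12
t_q=1/2 → seg 0, τ=1/2; S=-1+-59/24·τ+0·τ²+11/24·τ³=-139/64

  seg 0: a=-1 b=-59/24 c=0 d=11/24
  seg 1: a=-3 b=-13/12 c=11/8 d=-11/72
S(1/2) = -139/64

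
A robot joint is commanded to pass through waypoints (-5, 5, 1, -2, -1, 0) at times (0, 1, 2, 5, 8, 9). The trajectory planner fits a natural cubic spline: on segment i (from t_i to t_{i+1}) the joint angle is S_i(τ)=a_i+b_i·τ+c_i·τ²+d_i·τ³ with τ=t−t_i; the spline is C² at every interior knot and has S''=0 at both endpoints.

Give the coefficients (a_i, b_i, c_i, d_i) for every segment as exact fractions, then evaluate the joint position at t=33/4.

Δ: Δ0=10, Δ1=-4, Δ2=-1, Δ3=1/3, Δ4=1
row 1: diag=4, rhs=-84; c'=1/4, d'=-21
row 2: denom=8−1·1/4=31/4; d'=(18−1·-21)/(31/4)=156/31
row 3: denom=12−3·12/31=336/31; d'=(8−3·156/31)/(336/31)=-55/84
row 4: denom=8−3·31/112=803/112; d'=(4−3·-55/84)/(803/112)=668/803
back: M4=668/803
back: M3=-55/84−31/112·668/803=-2132/2409
back: M2=156/31−12/31·-2132/2409=4316/803
back: M1=-21−1/4·4316/803=-17942/803
M: M0=0, M1=-17942/803, M2=4316/803, M3=-2132/2409, M4=668/803, M5=0
seg 0: a=-5, c=M0/2=0, d=(M1−M0)/(6·1)=-8971/2409, b=Δ0−h0·(2M0+M1)/6=33061/2409
seg 1: a=5, c=M1/2=-8971/803, d=(M2−M1)/(6·1)=11129/2409, b=Δ1−h1·(2M1+M2)/6=6148/2409
seg 2: a=1, c=M2/2=2158/803, d=(M3−M2)/(6·3)=-7540/21681, b=Δ2−h2·(2M2+M3)/6=-14291/2409
seg 3: a=-2, c=M3/2=-1066/2409, d=(M4−M3)/(6·3)=188/1971, b=Δ3−h3·(2M3+M4)/6=1933/2409
seg 4: a=-1, c=M4/2=334/803, d=(M5−M4)/(6·1)=-334/2409, b=Δ4−h4·(2M4+M5)/6=1741/2409
t_q=33/4 → seg 4, τ=1/4; S=-1+1741/2409·τ+334/803·τ²+-334/2409·τ³=-20441/25696

  seg 0: a=-5 b=33061/2409 c=0 d=-8971/2409
  seg 1: a=5 b=6148/2409 c=-8971/803 d=11129/2409
  seg 2: a=1 b=-14291/2409 c=2158/803 d=-7540/21681
  seg 3: a=-2 b=1933/2409 c=-1066/2409 d=188/1971
  seg 4: a=-1 b=1741/2409 c=334/803 d=-334/2409
S(33/4) = -20441/25696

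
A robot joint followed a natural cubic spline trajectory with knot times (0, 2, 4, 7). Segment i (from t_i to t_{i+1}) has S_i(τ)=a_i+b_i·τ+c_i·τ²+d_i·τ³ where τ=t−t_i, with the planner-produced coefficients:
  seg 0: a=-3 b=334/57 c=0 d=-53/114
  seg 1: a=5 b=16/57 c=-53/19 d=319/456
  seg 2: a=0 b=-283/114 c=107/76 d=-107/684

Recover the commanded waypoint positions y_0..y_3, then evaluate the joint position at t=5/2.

y_0=-3 y_1=5 y_2=0 y_3=1
S(5/2) = 5509/1216

y_0 = S_0(0) = a_0 = -3
y_1 = S_1(0) = a_1 = 5
y_2 = S_2(0) = a_2 = 0
y_3 = S_2(3) = 1
t_q=5/2 is in segment 1 (τ=1/2); S_1(τ)=5509/1216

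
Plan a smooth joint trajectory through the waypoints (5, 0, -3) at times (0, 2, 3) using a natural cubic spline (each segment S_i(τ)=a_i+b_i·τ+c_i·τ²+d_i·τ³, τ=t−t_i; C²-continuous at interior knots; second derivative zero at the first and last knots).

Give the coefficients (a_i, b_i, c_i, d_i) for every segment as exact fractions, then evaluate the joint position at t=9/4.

  seg 0: a=5 b=-7/3 c=0 d=-1/24
  seg 1: a=0 b=-17/6 c=-1/4 d=1/12
S(9/4) = -185/256

Δ: Δ0=-5/2, Δ1=-3
row 1: diag=6, rhs=-3; c'=1/6, d'=-1/2
back: M1=-1/2
M: M0=0, M1=-1/2, M2=0
seg 0: a=5, c=M0/2=0, d=(M1−M0)/(6·2)=-1/24, b=Δ0−h0·(2M0+M1)/6=-7/3
seg 1: a=0, c=M1/2=-1/4, d=(M2−M1)/(6·1)=1/12, b=Δ1−h1·(2M1+M2)/6=-17/6
t_q=9/4 → seg 1, τ=1/4; S=0+-17/6·τ+-1/4·τ²+1/12·τ³=-185/256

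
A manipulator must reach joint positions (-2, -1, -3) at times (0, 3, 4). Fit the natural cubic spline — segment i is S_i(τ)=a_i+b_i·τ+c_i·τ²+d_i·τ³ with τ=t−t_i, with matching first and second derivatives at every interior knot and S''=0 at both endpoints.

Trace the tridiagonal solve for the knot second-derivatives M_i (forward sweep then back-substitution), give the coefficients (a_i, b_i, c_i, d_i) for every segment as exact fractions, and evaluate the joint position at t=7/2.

  seg 0: a=-2 b=29/24 c=0 d=-7/72
  seg 1: a=-1 b=-17/12 c=-7/8 d=7/24
S(7/2) = -121/64

Δ: Δ0=1/3, Δ1=-2
row 1: diag=8, rhs=-14; c'=1/8, d'=-7/4
back: M1=-7/4
M: M0=0, M1=-7/4, M2=0
seg 0: a=-2, c=M0/2=0, d=(M1−M0)/(6·3)=-7/72, b=Δ0−h0·(2M0+M1)/6=29/24
seg 1: a=-1, c=M1/2=-7/8, d=(M2−M1)/(6·1)=7/24, b=Δ1−h1·(2M1+M2)/6=-17/12
t_q=7/2 → seg 1, τ=1/2; S=-1+-17/12·τ+-7/8·τ²+7/24·τ³=-121/64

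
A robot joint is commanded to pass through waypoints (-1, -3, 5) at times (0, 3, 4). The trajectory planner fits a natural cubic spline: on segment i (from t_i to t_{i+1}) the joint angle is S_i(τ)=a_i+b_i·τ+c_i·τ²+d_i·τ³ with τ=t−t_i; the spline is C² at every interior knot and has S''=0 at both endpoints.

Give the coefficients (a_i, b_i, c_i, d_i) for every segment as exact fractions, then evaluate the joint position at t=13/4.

Δ: Δ0=-2/3, Δ1=8
row 1: diag=8, rhs=52; c'=1/8, d'=13/2
back: M1=13/2
M: M0=0, M1=13/2, M2=0
seg 0: a=-1, c=M0/2=0, d=(M1−M0)/(6·3)=13/36, b=Δ0−h0·(2M0+M1)/6=-47/12
seg 1: a=-3, c=M1/2=13/4, d=(M2−M1)/(6·1)=-13/12, b=Δ1−h1·(2M1+M2)/6=35/6
t_q=13/4 → seg 1, τ=1/4; S=-3+35/6·τ+13/4·τ²+-13/12·τ³=-347/256

  seg 0: a=-1 b=-47/12 c=0 d=13/36
  seg 1: a=-3 b=35/6 c=13/4 d=-13/12
S(13/4) = -347/256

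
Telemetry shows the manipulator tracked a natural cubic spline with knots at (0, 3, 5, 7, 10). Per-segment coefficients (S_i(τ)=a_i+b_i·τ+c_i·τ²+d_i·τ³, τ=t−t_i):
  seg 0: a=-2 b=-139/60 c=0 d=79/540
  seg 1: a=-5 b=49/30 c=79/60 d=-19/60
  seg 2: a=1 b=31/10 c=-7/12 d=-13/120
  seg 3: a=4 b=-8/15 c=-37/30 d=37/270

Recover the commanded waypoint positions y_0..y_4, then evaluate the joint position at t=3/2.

y_0=-2 y_1=-5 y_2=1 y_3=4 y_4=-5
S(3/2) = -797/160

y_0 = S_0(0) = a_0 = -2
y_1 = S_1(0) = a_1 = -5
y_2 = S_2(0) = a_2 = 1
y_3 = S_3(0) = a_3 = 4
y_4 = S_3(3) = -5
t_q=3/2 is in segment 0 (τ=3/2); S_0(τ)=-797/160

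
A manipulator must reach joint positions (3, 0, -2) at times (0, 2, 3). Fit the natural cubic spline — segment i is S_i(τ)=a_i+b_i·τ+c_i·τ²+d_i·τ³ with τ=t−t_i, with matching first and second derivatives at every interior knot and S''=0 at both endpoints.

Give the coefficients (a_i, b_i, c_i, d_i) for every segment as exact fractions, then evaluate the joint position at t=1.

Δ: Δ0=-3/2, Δ1=-2
row 1: diag=6, rhs=-3; c'=1/6, d'=-1/2
back: M1=-1/2
M: M0=0, M1=-1/2, M2=0
seg 0: a=3, c=M0/2=0, d=(M1−M0)/(6·2)=-1/24, b=Δ0−h0·(2M0+M1)/6=-4/3
seg 1: a=0, c=M1/2=-1/4, d=(M2−M1)/(6·1)=1/12, b=Δ1−h1·(2M1+M2)/6=-11/6
t_q=1 → seg 0, τ=1; S=3+-4/3·τ+0·τ²+-1/24·τ³=13/8

  seg 0: a=3 b=-4/3 c=0 d=-1/24
  seg 1: a=0 b=-11/6 c=-1/4 d=1/12
S(1) = 13/8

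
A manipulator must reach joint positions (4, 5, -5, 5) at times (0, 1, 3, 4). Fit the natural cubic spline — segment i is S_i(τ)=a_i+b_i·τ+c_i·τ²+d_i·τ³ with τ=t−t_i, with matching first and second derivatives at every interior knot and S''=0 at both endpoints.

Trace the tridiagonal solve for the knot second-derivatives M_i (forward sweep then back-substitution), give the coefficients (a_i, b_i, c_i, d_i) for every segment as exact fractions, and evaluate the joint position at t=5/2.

Δ: Δ0=1, Δ1=-5, Δ2=10
row 1: diag=6, rhs=-36; c'=1/3, d'=-6
row 2: denom=6−2·1/3=16/3; d'=(90−2·-6)/(16/3)=153/8
back: M2=153/8
back: M1=-6−1/3·153/8=-99/8
M: M0=0, M1=-99/8, M2=153/8, M3=0
seg 0: a=4, c=M0/2=0, d=(M1−M0)/(6·1)=-33/16, b=Δ0−h0·(2M0+M1)/6=49/16
seg 1: a=5, c=M1/2=-99/16, d=(M2−M1)/(6·2)=21/8, b=Δ1−h1·(2M1+M2)/6=-25/8
seg 2: a=-5, c=M2/2=153/16, d=(M3−M2)/(6·1)=-51/16, b=Δ2−h2·(2M2+M3)/6=29/8
t_q=5/2 → seg 1, τ=3/2; S=5+-25/8·τ+-99/16·τ²+21/8·τ³=-19/4

  seg 0: a=4 b=49/16 c=0 d=-33/16
  seg 1: a=5 b=-25/8 c=-99/16 d=21/8
  seg 2: a=-5 b=29/8 c=153/16 d=-51/16
S(5/2) = -19/4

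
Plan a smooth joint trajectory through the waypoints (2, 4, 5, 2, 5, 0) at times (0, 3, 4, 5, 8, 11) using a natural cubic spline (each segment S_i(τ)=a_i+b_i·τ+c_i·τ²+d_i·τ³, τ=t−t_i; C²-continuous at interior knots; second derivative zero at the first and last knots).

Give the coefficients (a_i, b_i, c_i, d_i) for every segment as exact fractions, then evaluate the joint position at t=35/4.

Δ: Δ0=2/3, Δ1=1, Δ2=-3, Δ3=1, Δ4=-5/3
row 1: diag=8, rhs=2; c'=1/8, d'=1/4
row 2: denom=4−1·1/8=31/8; d'=(-24−1·1/4)/(31/8)=-194/31
row 3: denom=8−1·8/31=240/31; d'=(24−1·-194/31)/(240/31)=469/120
row 4: denom=12−3·31/80=867/80; d'=(-16−3·469/120)/(867/80)=-2218/867
back: M4=-2218/867
back: M3=469/120−31/80·-2218/867=1416/289
back: M2=-194/31−8/31·1416/289=-2174/289
back: M1=1/4−1/8·-2174/289=344/289
M: M0=0, M1=344/289, M2=-2174/289, M3=1416/289, M4=-2218/867, M5=0
seg 0: a=2, c=M0/2=0, d=(M1−M0)/(6·3)=172/2601, b=Δ0−h0·(2M0+M1)/6=62/867
seg 1: a=4, c=M1/2=172/289, d=(M2−M1)/(6·1)=-1259/867, b=Δ1−h1·(2M1+M2)/6=1610/867
seg 2: a=5, c=M2/2=-1087/289, d=(M3−M2)/(6·1)=1795/867, b=Δ2−h2·(2M2+M3)/6=-1135/867
seg 3: a=2, c=M3/2=708/289, d=(M4−M3)/(6·3)=-3233/7803, b=Δ3−h3·(2M3+M4)/6=-2272/867
seg 4: a=5, c=M4/2=-1109/867, d=(M5−M4)/(6·3)=1109/7803, b=Δ4−h4·(2M4+M5)/6=773/867
t_q=35/4 → seg 4, τ=3/4; S=5+773/867·τ+-1109/867·τ²+1109/7803·τ³=92649/18496

  seg 0: a=2 b=62/867 c=0 d=172/2601
  seg 1: a=4 b=1610/867 c=172/289 d=-1259/867
  seg 2: a=5 b=-1135/867 c=-1087/289 d=1795/867
  seg 3: a=2 b=-2272/867 c=708/289 d=-3233/7803
  seg 4: a=5 b=773/867 c=-1109/867 d=1109/7803
S(35/4) = 92649/18496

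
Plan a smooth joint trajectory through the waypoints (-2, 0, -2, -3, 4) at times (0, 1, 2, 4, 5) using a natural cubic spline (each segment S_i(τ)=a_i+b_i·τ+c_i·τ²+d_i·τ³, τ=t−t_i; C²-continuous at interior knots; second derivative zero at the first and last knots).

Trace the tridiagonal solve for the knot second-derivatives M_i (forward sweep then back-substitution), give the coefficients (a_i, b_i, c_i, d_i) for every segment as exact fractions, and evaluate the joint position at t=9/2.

Δ: Δ0=2, Δ1=-2, Δ2=-1/2, Δ3=7
row 1: diag=4, rhs=-24; c'=1/4, d'=-6
row 2: denom=6−1·1/4=23/4; d'=(9−1·-6)/(23/4)=60/23
row 3: denom=6−2·8/23=122/23; d'=(45−2·60/23)/(122/23)=15/2
back: M3=15/2
back: M2=60/23−8/23·15/2=0
back: M1=-6−1/4·0=-6
M: M0=0, M1=-6, M2=0, M3=15/2, M4=0
seg 0: a=-2, c=M0/2=0, d=(M1−M0)/(6·1)=-1, b=Δ0−h0·(2M0+M1)/6=3
seg 1: a=0, c=M1/2=-3, d=(M2−M1)/(6·1)=1, b=Δ1−h1·(2M1+M2)/6=0
seg 2: a=-2, c=M2/2=0, d=(M3−M2)/(6·2)=5/8, b=Δ2−h2·(2M2+M3)/6=-3
seg 3: a=-3, c=M3/2=15/4, d=(M4−M3)/(6·1)=-5/4, b=Δ3−h3·(2M3+M4)/6=9/2
t_q=9/2 → seg 3, τ=1/2; S=-3+9/2·τ+15/4·τ²+-5/4·τ³=1/32

  seg 0: a=-2 b=3 c=0 d=-1
  seg 1: a=0 b=0 c=-3 d=1
  seg 2: a=-2 b=-3 c=0 d=5/8
  seg 3: a=-3 b=9/2 c=15/4 d=-5/4
S(9/2) = 1/32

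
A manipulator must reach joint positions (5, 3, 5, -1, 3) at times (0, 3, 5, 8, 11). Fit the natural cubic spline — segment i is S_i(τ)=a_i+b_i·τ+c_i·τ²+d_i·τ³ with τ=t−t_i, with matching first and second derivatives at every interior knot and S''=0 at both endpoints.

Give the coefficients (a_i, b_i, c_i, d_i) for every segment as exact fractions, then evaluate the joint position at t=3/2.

  seg 0: a=5 b=-171/118 c=0 d=277/3186
  seg 1: a=3 b=53/59 c=277/354 d=-259/708
  seg 2: a=5 b=-64/177 c=-250/177 d=460/1593
  seg 3: a=-1 b=-184/177 c=70/59 d=-70/531
S(3/2) = 2945/944

Δ: Δ0=-2/3, Δ1=1, Δ2=-2, Δ3=4/3
row 1: diag=10, rhs=10; c'=1/5, d'=1
row 2: denom=10−2·1/5=48/5; d'=(-18−2·1)/(48/5)=-25/12
row 3: denom=12−3·5/16=177/16; d'=(20−3·-25/12)/(177/16)=140/59
back: M3=140/59
back: M2=-25/12−5/16·140/59=-500/177
back: M1=1−1/5·-500/177=277/177
M: M0=0, M1=277/177, M2=-500/177, M3=140/59, M4=0
seg 0: a=5, c=M0/2=0, d=(M1−M0)/(6·3)=277/3186, b=Δ0−h0·(2M0+M1)/6=-171/118
seg 1: a=3, c=M1/2=277/354, d=(M2−M1)/(6·2)=-259/708, b=Δ1−h1·(2M1+M2)/6=53/59
seg 2: a=5, c=M2/2=-250/177, d=(M3−M2)/(6·3)=460/1593, b=Δ2−h2·(2M2+M3)/6=-64/177
seg 3: a=-1, c=M3/2=70/59, d=(M4−M3)/(6·3)=-70/531, b=Δ3−h3·(2M3+M4)/6=-184/177
t_q=3/2 → seg 0, τ=3/2; S=5+-171/118·τ+0·τ²+277/3186·τ³=2945/944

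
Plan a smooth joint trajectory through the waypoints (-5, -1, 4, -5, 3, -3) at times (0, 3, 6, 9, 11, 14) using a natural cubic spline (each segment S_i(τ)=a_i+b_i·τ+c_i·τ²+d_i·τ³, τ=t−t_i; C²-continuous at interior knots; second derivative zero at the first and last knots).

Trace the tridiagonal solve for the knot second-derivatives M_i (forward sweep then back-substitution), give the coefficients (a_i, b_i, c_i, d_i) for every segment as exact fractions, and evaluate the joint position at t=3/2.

  seg 0: a=-5 b=79/110 c=0 d=203/2970
  seg 1: a=-1 b=141/55 c=203/330 d=-181/594
  seg 2: a=4 b=-217/110 c=-117/55 d=589/990
  seg 3: a=-5 b=73/55 c=71/22 d=-52/55
  seg 4: a=3 b=159/55 c=-269/110 d=269/990
S(3/2) = -3249/880

Δ: Δ0=4/3, Δ1=5/3, Δ2=-3, Δ3=4, Δ4=-2
row 1: diag=12, rhs=2; c'=1/4, d'=1/6
row 2: denom=12−3·1/4=45/4; d'=(-28−3·1/6)/(45/4)=-38/15
row 3: denom=10−3·4/15=46/5; d'=(42−3·-38/15)/(46/5)=124/23
row 4: denom=10−2·5/23=220/23; d'=(-36−2·124/23)/(220/23)=-269/55
back: M4=-269/55
back: M3=124/23−5/23·-269/55=71/11
back: M2=-38/15−4/15·71/11=-234/55
back: M1=1/6−1/4·-234/55=203/165
M: M0=0, M1=203/165, M2=-234/55, M3=71/11, M4=-269/55, M5=0
seg 0: a=-5, c=M0/2=0, d=(M1−M0)/(6·3)=203/2970, b=Δ0−h0·(2M0+M1)/6=79/110
seg 1: a=-1, c=M1/2=203/330, d=(M2−M1)/(6·3)=-181/594, b=Δ1−h1·(2M1+M2)/6=141/55
seg 2: a=4, c=M2/2=-117/55, d=(M3−M2)/(6·3)=589/990, b=Δ2−h2·(2M2+M3)/6=-217/110
seg 3: a=-5, c=M3/2=71/22, d=(M4−M3)/(6·2)=-52/55, b=Δ3−h3·(2M3+M4)/6=73/55
seg 4: a=3, c=M4/2=-269/110, d=(M5−M4)/(6·3)=269/990, b=Δ4−h4·(2M4+M5)/6=159/55
t_q=3/2 → seg 0, τ=3/2; S=-5+79/110·τ+0·τ²+203/2970·τ³=-3249/880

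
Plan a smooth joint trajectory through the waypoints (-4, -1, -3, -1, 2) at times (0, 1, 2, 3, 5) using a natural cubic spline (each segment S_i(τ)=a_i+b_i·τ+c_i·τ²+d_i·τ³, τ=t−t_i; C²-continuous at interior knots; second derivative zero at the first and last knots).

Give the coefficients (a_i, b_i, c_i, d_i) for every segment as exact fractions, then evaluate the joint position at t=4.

Δ: Δ0=3, Δ1=-2, Δ2=2, Δ3=3/2
row 1: diag=4, rhs=-30; c'=1/4, d'=-15/2
row 2: denom=4−1·1/4=15/4; d'=(24−1·-15/2)/(15/4)=42/5
row 3: denom=6−1·4/15=86/15; d'=(-3−1·42/5)/(86/15)=-171/86
back: M3=-171/86
back: M2=42/5−4/15·-171/86=384/43
back: M1=-15/2−1/4·384/43=-837/86
M: M0=0, M1=-837/86, M2=384/43, M3=-171/86, M4=0
seg 0: a=-4, c=M0/2=0, d=(M1−M0)/(6·1)=-279/172, b=Δ0−h0·(2M0+M1)/6=795/172
seg 1: a=-1, c=M1/2=-837/172, d=(M2−M1)/(6·1)=535/172, b=Δ1−h1·(2M1+M2)/6=-21/86
seg 2: a=-3, c=M2/2=192/43, d=(M3−M2)/(6·1)=-313/172, b=Δ2−h2·(2M2+M3)/6=-111/172
seg 3: a=-1, c=M3/2=-171/172, d=(M4−M3)/(6·2)=57/344, b=Δ3−h3·(2M3+M4)/6=243/86
t_q=4 → seg 3, τ=1; S=-1+243/86·τ+-171/172·τ²+57/344·τ³=343/344

  seg 0: a=-4 b=795/172 c=0 d=-279/172
  seg 1: a=-1 b=-21/86 c=-837/172 d=535/172
  seg 2: a=-3 b=-111/172 c=192/43 d=-313/172
  seg 3: a=-1 b=243/86 c=-171/172 d=57/344
S(4) = 343/344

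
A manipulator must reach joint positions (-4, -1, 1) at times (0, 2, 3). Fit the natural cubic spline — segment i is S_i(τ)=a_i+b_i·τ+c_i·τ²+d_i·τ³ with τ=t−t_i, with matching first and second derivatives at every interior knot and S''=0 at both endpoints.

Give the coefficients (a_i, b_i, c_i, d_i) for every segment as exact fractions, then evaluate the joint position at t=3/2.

  seg 0: a=-4 b=4/3 c=0 d=1/24
  seg 1: a=-1 b=11/6 c=1/4 d=-1/12
S(3/2) = -119/64

Δ: Δ0=3/2, Δ1=2
row 1: diag=6, rhs=3; c'=1/6, d'=1/2
back: M1=1/2
M: M0=0, M1=1/2, M2=0
seg 0: a=-4, c=M0/2=0, d=(M1−M0)/(6·2)=1/24, b=Δ0−h0·(2M0+M1)/6=4/3
seg 1: a=-1, c=M1/2=1/4, d=(M2−M1)/(6·1)=-1/12, b=Δ1−h1·(2M1+M2)/6=11/6
t_q=3/2 → seg 0, τ=3/2; S=-4+4/3·τ+0·τ²+1/24·τ³=-119/64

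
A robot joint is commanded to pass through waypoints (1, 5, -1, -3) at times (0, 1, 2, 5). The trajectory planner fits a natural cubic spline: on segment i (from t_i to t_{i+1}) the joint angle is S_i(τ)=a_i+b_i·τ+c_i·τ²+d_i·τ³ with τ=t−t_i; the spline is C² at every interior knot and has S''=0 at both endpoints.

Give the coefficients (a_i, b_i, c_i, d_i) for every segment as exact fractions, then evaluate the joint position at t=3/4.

Δ: Δ0=4, Δ1=-6, Δ2=-2/3
row 1: diag=4, rhs=-60; c'=1/4, d'=-15
row 2: denom=8−1·1/4=31/4; d'=(32−1·-15)/(31/4)=188/31
back: M2=188/31
back: M1=-15−1/4·188/31=-512/31
M: M0=0, M1=-512/31, M2=188/31, M3=0
seg 0: a=1, c=M0/2=0, d=(M1−M0)/(6·1)=-256/93, b=Δ0−h0·(2M0+M1)/6=628/93
seg 1: a=5, c=M1/2=-256/31, d=(M2−M1)/(6·1)=350/93, b=Δ1−h1·(2M1+M2)/6=-140/93
seg 2: a=-1, c=M2/2=94/31, d=(M3−M2)/(6·3)=-94/279, b=Δ2−h2·(2M2+M3)/6=-626/93
t_q=3/4 → seg 0, τ=3/4; S=1+628/93·τ+0·τ²+-256/93·τ³=152/31

  seg 0: a=1 b=628/93 c=0 d=-256/93
  seg 1: a=5 b=-140/93 c=-256/31 d=350/93
  seg 2: a=-1 b=-626/93 c=94/31 d=-94/279
S(3/4) = 152/31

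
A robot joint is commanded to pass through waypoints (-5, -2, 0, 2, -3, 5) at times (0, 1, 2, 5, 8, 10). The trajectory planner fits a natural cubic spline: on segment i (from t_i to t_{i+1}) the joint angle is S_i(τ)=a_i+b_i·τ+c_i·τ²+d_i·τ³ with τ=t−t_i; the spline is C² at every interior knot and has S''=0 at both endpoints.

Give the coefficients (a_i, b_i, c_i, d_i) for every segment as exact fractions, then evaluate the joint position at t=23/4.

Δ: Δ0=3, Δ1=2, Δ2=2/3, Δ3=-5/3, Δ4=4
row 1: diag=4, rhs=-6; c'=1/4, d'=-3/2
row 2: denom=8−1·1/4=31/4; d'=(-8−1·-3/2)/(31/4)=-26/31
row 3: denom=12−3·12/31=336/31; d'=(-14−3·-26/31)/(336/31)=-89/84
row 4: denom=10−3·31/112=1027/112; d'=(34−3·-89/84)/(1027/112)=4164/1027
back: M4=4164/1027
back: M3=-89/84−31/112·4164/1027=-6722/3081
back: M2=-26/31−12/31·-6722/3081=6/1027
back: M1=-3/2−1/4·6/1027=-1542/1027
M: M0=0, M1=-1542/1027, M2=6/1027, M3=-6722/3081, M4=4164/1027, M5=0
seg 0: a=-5, c=M0/2=0, d=(M1−M0)/(6·1)=-257/1027, b=Δ0−h0·(2M0+M1)/6=3338/1027
seg 1: a=-2, c=M1/2=-771/1027, d=(M2−M1)/(6·1)=258/1027, b=Δ1−h1·(2M1+M2)/6=2567/1027
seg 2: a=0, c=M2/2=3/1027, d=(M3−M2)/(6·3)=-3370/27729, b=Δ2−h2·(2M2+M3)/6=1799/1027
seg 3: a=2, c=M3/2=-3361/3081, d=(M4−M3)/(6·3)=739/2133, b=Δ3−h3·(2M3+M4)/6=-1553/1027
seg 4: a=-3, c=M4/2=2082/1027, d=(M5−M4)/(6·2)=-347/1027, b=Δ4−h4·(2M4+M5)/6=1332/1027
t_q=23/4 → seg 3, τ=3/4; S=2+-1553/1027·τ+-3361/3081·τ²+739/2133·τ³=26187/65728

  seg 0: a=-5 b=3338/1027 c=0 d=-257/1027
  seg 1: a=-2 b=2567/1027 c=-771/1027 d=258/1027
  seg 2: a=0 b=1799/1027 c=3/1027 d=-3370/27729
  seg 3: a=2 b=-1553/1027 c=-3361/3081 d=739/2133
  seg 4: a=-3 b=1332/1027 c=2082/1027 d=-347/1027
S(23/4) = 26187/65728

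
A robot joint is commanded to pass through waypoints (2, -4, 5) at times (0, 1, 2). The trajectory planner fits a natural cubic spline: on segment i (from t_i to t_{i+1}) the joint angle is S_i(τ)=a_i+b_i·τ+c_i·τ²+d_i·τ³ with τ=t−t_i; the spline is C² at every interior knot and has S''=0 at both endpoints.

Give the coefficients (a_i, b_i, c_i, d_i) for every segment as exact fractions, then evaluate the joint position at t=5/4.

Δ: Δ0=-6, Δ1=9
row 1: diag=4, rhs=90; c'=1/4, d'=45/2
back: M1=45/2
M: M0=0, M1=45/2, M2=0
seg 0: a=2, c=M0/2=0, d=(M1−M0)/(6·1)=15/4, b=Δ0−h0·(2M0+M1)/6=-39/4
seg 1: a=-4, c=M1/2=45/4, d=(M2−M1)/(6·1)=-15/4, b=Δ1−h1·(2M1+M2)/6=3/2
t_q=5/4 → seg 1, τ=1/4; S=-4+3/2·τ+45/4·τ²+-15/4·τ³=-763/256

  seg 0: a=2 b=-39/4 c=0 d=15/4
  seg 1: a=-4 b=3/2 c=45/4 d=-15/4
S(5/4) = -763/256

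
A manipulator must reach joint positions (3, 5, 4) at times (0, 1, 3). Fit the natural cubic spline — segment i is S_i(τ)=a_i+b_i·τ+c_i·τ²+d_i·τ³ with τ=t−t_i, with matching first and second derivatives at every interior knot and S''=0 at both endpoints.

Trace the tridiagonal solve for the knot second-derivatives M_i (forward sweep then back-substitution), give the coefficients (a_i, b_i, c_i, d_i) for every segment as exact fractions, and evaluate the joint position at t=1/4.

  seg 0: a=3 b=29/12 c=0 d=-5/12
  seg 1: a=5 b=7/6 c=-5/4 d=5/24
S(1/4) = 921/256

Δ: Δ0=2, Δ1=-1/2
row 1: diag=6, rhs=-15; c'=1/3, d'=-5/2
back: M1=-5/2
M: M0=0, M1=-5/2, M2=0
seg 0: a=3, c=M0/2=0, d=(M1−M0)/(6·1)=-5/12, b=Δ0−h0·(2M0+M1)/6=29/12
seg 1: a=5, c=M1/2=-5/4, d=(M2−M1)/(6·2)=5/24, b=Δ1−h1·(2M1+M2)/6=7/6
t_q=1/4 → seg 0, τ=1/4; S=3+29/12·τ+0·τ²+-5/12·τ³=921/256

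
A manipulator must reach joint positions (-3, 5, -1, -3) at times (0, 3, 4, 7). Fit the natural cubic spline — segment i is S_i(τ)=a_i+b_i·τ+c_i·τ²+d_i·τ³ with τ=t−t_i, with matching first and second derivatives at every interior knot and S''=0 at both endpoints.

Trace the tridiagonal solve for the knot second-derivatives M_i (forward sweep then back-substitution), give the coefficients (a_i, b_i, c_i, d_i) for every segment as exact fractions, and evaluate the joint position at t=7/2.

Δ: Δ0=8/3, Δ1=-6, Δ2=-2/3
row 1: diag=8, rhs=-52; c'=1/8, d'=-13/2
row 2: denom=8−1·1/8=63/8; d'=(32−1·-13/2)/(63/8)=44/9
back: M2=44/9
back: M1=-13/2−1/8·44/9=-64/9
M: M0=0, M1=-64/9, M2=44/9, M3=0
seg 0: a=-3, c=M0/2=0, d=(M1−M0)/(6·3)=-32/81, b=Δ0−h0·(2M0+M1)/6=56/9
seg 1: a=5, c=M1/2=-32/9, d=(M2−M1)/(6·1)=2, b=Δ1−h1·(2M1+M2)/6=-40/9
seg 2: a=-1, c=M2/2=22/9, d=(M3−M2)/(6·3)=-22/81, b=Δ2−h2·(2M2+M3)/6=-50/9
t_q=7/2 → seg 1, τ=1/2; S=5+-40/9·τ+-32/9·τ²+2·τ³=77/36

  seg 0: a=-3 b=56/9 c=0 d=-32/81
  seg 1: a=5 b=-40/9 c=-32/9 d=2
  seg 2: a=-1 b=-50/9 c=22/9 d=-22/81
S(7/2) = 77/36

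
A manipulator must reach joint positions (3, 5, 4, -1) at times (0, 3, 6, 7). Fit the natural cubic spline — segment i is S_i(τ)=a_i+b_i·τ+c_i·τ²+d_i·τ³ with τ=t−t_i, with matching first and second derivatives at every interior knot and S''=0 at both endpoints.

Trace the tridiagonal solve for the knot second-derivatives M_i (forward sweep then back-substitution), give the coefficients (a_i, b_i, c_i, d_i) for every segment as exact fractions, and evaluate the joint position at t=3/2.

Δ: Δ0=2/3, Δ1=-1/3, Δ2=-5
row 1: diag=12, rhs=-6; c'=1/4, d'=-1/2
row 2: denom=8−3·1/4=29/4; d'=(-28−3·-1/2)/(29/4)=-106/29
back: M2=-106/29
back: M1=-1/2−1/4·-106/29=12/29
M: M0=0, M1=12/29, M2=-106/29, M3=0
seg 0: a=3, c=M0/2=0, d=(M1−M0)/(6·3)=2/87, b=Δ0−h0·(2M0+M1)/6=40/87
seg 1: a=5, c=M1/2=6/29, d=(M2−M1)/(6·3)=-59/261, b=Δ1−h1·(2M1+M2)/6=94/87
seg 2: a=4, c=M2/2=-53/29, d=(M3−M2)/(6·1)=53/87, b=Δ2−h2·(2M2+M3)/6=-329/87
t_q=3/2 → seg 0, τ=3/2; S=3+40/87·τ+0·τ²+2/87·τ³=437/116

  seg 0: a=3 b=40/87 c=0 d=2/87
  seg 1: a=5 b=94/87 c=6/29 d=-59/261
  seg 2: a=4 b=-329/87 c=-53/29 d=53/87
S(3/2) = 437/116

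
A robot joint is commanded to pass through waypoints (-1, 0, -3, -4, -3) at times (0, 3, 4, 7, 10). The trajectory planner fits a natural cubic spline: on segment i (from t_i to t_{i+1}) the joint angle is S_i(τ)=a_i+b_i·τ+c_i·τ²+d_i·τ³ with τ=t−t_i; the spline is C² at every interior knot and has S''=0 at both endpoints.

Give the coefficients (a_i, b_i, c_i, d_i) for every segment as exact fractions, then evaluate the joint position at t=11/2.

  seg 0: a=-1 b=33/19 c=0 d=-80/513
  seg 1: a=0 b=-47/19 c=-80/57 d=50/57
  seg 2: a=-3 b=-151/57 c=70/57 d=-26/171
  seg 3: a=-4 b=35/57 c=-8/57 d=8/513
S(11/2) = -359/76

Δ: Δ0=1/3, Δ1=-3, Δ2=-1/3, Δ3=1/3
row 1: diag=8, rhs=-20; c'=1/8, d'=-5/2
row 2: denom=8−1·1/8=63/8; d'=(16−1·-5/2)/(63/8)=148/63
row 3: denom=12−3·8/21=76/7; d'=(4−3·148/63)/(76/7)=-16/57
back: M3=-16/57
back: M2=148/63−8/21·-16/57=140/57
back: M1=-5/2−1/8·140/57=-160/57
M: M0=0, M1=-160/57, M2=140/57, M3=-16/57, M4=0
seg 0: a=-1, c=M0/2=0, d=(M1−M0)/(6·3)=-80/513, b=Δ0−h0·(2M0+M1)/6=33/19
seg 1: a=0, c=M1/2=-80/57, d=(M2−M1)/(6·1)=50/57, b=Δ1−h1·(2M1+M2)/6=-47/19
seg 2: a=-3, c=M2/2=70/57, d=(M3−M2)/(6·3)=-26/171, b=Δ2−h2·(2M2+M3)/6=-151/57
seg 3: a=-4, c=M3/2=-8/57, d=(M4−M3)/(6·3)=8/513, b=Δ3−h3·(2M3+M4)/6=35/57
t_q=11/2 → seg 2, τ=3/2; S=-3+-151/57·τ+70/57·τ²+-26/171·τ³=-359/76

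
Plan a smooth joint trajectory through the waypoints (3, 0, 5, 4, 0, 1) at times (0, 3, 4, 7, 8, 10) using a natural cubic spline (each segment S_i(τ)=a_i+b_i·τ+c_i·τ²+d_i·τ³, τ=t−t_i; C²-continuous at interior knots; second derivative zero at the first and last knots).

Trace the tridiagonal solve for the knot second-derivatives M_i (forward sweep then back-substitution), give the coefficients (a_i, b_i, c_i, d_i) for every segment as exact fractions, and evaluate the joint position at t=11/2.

  seg 0: a=3 b=-17677/5058 c=0 d=12619/45522
  seg 1: a=0 b=10090/2529 c=12619/5058 d=-2503/1686
  seg 2: a=5 b=22891/5058 c=-4954/2529 d=5147/45522
  seg 3: a=4 b=-10558/2529 c=-529/562 d=5645/5058
  seg 4: a=0 b=-13703/5058 c=2029/843 d=-2029/5058
S(11/2) = 34901/4496

Δ: Δ0=-1, Δ1=5, Δ2=-1/3, Δ3=-4, Δ4=1/2
row 1: diag=8, rhs=36; c'=1/8, d'=9/2
row 2: denom=8−1·1/8=63/8; d'=(-32−1·9/2)/(63/8)=-292/63
row 3: denom=8−3·8/21=48/7; d'=(-22−3·-292/63)/(48/7)=-85/72
row 4: denom=6−1·7/48=281/48; d'=(27−1·-85/72)/(281/48)=4058/843
back: M4=4058/843
back: M3=-85/72−7/48·4058/843=-529/281
back: M2=-292/63−8/21·-529/281=-9908/2529
back: M1=9/2−1/8·-9908/2529=12619/2529
M: M0=0, M1=12619/2529, M2=-9908/2529, M3=-529/281, M4=4058/843, M5=0
seg 0: a=3, c=M0/2=0, d=(M1−M0)/(6·3)=12619/45522, b=Δ0−h0·(2M0+M1)/6=-17677/5058
seg 1: a=0, c=M1/2=12619/5058, d=(M2−M1)/(6·1)=-2503/1686, b=Δ1−h1·(2M1+M2)/6=10090/2529
seg 2: a=5, c=M2/2=-4954/2529, d=(M3−M2)/(6·3)=5147/45522, b=Δ2−h2·(2M2+M3)/6=22891/5058
seg 3: a=4, c=M3/2=-529/562, d=(M4−M3)/(6·1)=5645/5058, b=Δ3−h3·(2M3+M4)/6=-10558/2529
seg 4: a=0, c=M4/2=2029/843, d=(M5−M4)/(6·2)=-2029/5058, b=Δ4−h4·(2M4+M5)/6=-13703/5058
t_q=11/2 → seg 2, τ=3/2; S=5+22891/5058·τ+-4954/2529·τ²+5147/45522·τ³=34901/4496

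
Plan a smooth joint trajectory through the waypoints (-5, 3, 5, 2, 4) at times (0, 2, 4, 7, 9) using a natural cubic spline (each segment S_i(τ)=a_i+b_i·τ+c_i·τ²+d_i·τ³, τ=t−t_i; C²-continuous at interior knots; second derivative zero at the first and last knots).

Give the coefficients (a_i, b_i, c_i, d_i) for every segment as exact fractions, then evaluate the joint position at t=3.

Δ: Δ0=4, Δ1=1, Δ2=-1, Δ3=1
row 1: diag=8, rhs=-18; c'=1/4, d'=-9/4
row 2: denom=10−2·1/4=19/2; d'=(-12−2·-9/4)/(19/2)=-15/19
row 3: denom=10−3·6/19=172/19; d'=(12−3·-15/19)/(172/19)=273/172
back: M3=273/172
back: M2=-15/19−6/19·273/172=-111/86
back: M1=-9/4−1/4·-111/86=-663/344
M: M0=0, M1=-663/344, M2=-111/86, M3=273/172, M4=0
seg 0: a=-5, c=M0/2=0, d=(M1−M0)/(6·2)=-221/1376, b=Δ0−h0·(2M0+M1)/6=1597/344
seg 1: a=3, c=M1/2=-663/688, d=(M2−M1)/(6·2)=73/1376, b=Δ1−h1·(2M1+M2)/6=467/172
seg 2: a=5, c=M2/2=-111/172, d=(M3−M2)/(6·3)=55/344, b=Δ2−h2·(2M2+M3)/6=-173/344
seg 3: a=2, c=M3/2=273/344, d=(M4−M3)/(6·2)=-91/688, b=Δ3−h3·(2M3+M4)/6=-5/86
t_q=3 → seg 1, τ=1; S=3+467/172·τ+-663/688·τ²+73/1376·τ³=6611/1376

  seg 0: a=-5 b=1597/344 c=0 d=-221/1376
  seg 1: a=3 b=467/172 c=-663/688 d=73/1376
  seg 2: a=5 b=-173/344 c=-111/172 d=55/344
  seg 3: a=2 b=-5/86 c=273/344 d=-91/688
S(3) = 6611/1376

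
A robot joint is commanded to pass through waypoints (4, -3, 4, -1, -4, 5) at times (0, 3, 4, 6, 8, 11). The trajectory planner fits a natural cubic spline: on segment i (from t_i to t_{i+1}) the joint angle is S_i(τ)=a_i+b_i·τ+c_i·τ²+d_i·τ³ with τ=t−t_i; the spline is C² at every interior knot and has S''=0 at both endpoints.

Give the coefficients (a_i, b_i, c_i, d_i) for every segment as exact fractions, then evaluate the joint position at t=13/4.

Δ: Δ0=-7/3, Δ1=7, Δ2=-5/2, Δ3=-3/2, Δ4=3
row 1: diag=8, rhs=56; c'=1/8, d'=7
row 2: denom=6−1·1/8=47/8; d'=(-57−1·7)/(47/8)=-512/47
row 3: denom=8−2·16/47=344/47; d'=(6−2·-512/47)/(344/47)=653/172
row 4: denom=10−2·47/172=813/86; d'=(27−2·653/172)/(813/86)=1669/813
back: M4=1669/813
back: M3=653/172−47/172·1669/813=5261/1626
back: M2=-512/47−16/47·5261/1626=-9752/813
back: M1=7−1/8·-9752/813=6910/813
M: M0=0, M1=6910/813, M2=-9752/813, M3=5261/1626, M4=1669/813, M5=0
seg 0: a=4, c=M0/2=0, d=(M1−M0)/(6·3)=3455/7317, b=Δ0−h0·(2M0+M1)/6=-1784/271
seg 1: a=-3, c=M1/2=3455/813, d=(M2−M1)/(6·1)=-2777/813, b=Δ1−h1·(2M1+M2)/6=1671/271
seg 2: a=4, c=M2/2=-4876/813, d=(M3−M2)/(6·2)=8255/6504, b=Δ2−h2·(2M2+M3)/6=3592/813
seg 3: a=-1, c=M3/2=5261/3252, d=(M4−M3)/(6·2)=-641/6504, b=Δ3−h3·(2M3+M4)/6=-2353/542
seg 4: a=-4, c=M4/2=1669/1626, d=(M5−M4)/(6·3)=-1669/14634, b=Δ4−h4·(2M4+M5)/6=770/813
t_q=13/4 → seg 1, τ=1/4; S=-3+1671/271·τ+3455/813·τ²+-2777/813·τ³=-21615/17344

  seg 0: a=4 b=-1784/271 c=0 d=3455/7317
  seg 1: a=-3 b=1671/271 c=3455/813 d=-2777/813
  seg 2: a=4 b=3592/813 c=-4876/813 d=8255/6504
  seg 3: a=-1 b=-2353/542 c=5261/3252 d=-641/6504
  seg 4: a=-4 b=770/813 c=1669/1626 d=-1669/14634
S(13/4) = -21615/17344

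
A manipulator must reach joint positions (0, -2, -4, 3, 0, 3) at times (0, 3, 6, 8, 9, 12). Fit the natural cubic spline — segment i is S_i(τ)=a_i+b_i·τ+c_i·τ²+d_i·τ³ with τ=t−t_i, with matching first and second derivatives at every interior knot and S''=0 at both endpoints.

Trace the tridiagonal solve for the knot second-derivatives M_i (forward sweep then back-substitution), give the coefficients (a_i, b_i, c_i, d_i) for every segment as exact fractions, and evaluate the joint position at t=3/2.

Δ: Δ0=-2/3, Δ1=-2/3, Δ2=7/2, Δ3=-3, Δ4=1
row 1: diag=12, rhs=0; c'=1/4, d'=0
row 2: denom=10−3·1/4=37/4; d'=(25−3·0)/(37/4)=100/37
row 3: denom=6−2·8/37=206/37; d'=(-39−2·100/37)/(206/37)=-1643/206
row 4: denom=8−1·37/206=1611/206; d'=(24−1·-1643/206)/(1611/206)=6587/1611
back: M4=6587/1611
back: M3=-1643/206−37/206·6587/1611=-14032/1611
back: M2=100/37−8/37·-14032/1611=7388/1611
back: M1=0−1/4·7388/1611=-1847/1611
M: M0=0, M1=-1847/1611, M2=7388/1611, M3=-14032/1611, M4=6587/1611, M5=0
seg 0: a=0, c=M0/2=0, d=(M1−M0)/(6·3)=-1847/28998, b=Δ0−h0·(2M0+M1)/6=-301/3222
seg 1: a=-2, c=M1/2=-1847/3222, d=(M2−M1)/(6·3)=9235/28998, b=Δ1−h1·(2M1+M2)/6=-2921/1611
seg 2: a=-4, c=M2/2=3694/1611, d=(M3−M2)/(6·2)=-595/537, b=Δ2−h2·(2M2+M3)/6=10781/3222
seg 3: a=3, c=M3/2=-7016/1611, d=(M4−M3)/(6·1)=2291/1074, b=Δ3−h3·(2M3+M4)/6=-2507/3222
seg 4: a=0, c=M4/2=6587/3222, d=(M5−M4)/(6·3)=-6587/28998, b=Δ4−h4·(2M4+M5)/6=-4976/1611
t_q=3/2 → seg 0, τ=3/2; S=0+-301/3222·τ+0·τ²+-1847/28998·τ³=-1017/2864

  seg 0: a=0 b=-301/3222 c=0 d=-1847/28998
  seg 1: a=-2 b=-2921/1611 c=-1847/3222 d=9235/28998
  seg 2: a=-4 b=10781/3222 c=3694/1611 d=-595/537
  seg 3: a=3 b=-2507/3222 c=-7016/1611 d=2291/1074
  seg 4: a=0 b=-4976/1611 c=6587/3222 d=-6587/28998
S(3/2) = -1017/2864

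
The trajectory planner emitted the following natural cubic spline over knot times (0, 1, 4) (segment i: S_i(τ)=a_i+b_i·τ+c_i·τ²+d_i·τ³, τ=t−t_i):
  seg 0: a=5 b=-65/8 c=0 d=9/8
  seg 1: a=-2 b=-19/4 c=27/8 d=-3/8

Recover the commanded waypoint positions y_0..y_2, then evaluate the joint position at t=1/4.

y_0=5 y_1=-2 y_2=4
S(1/4) = 1529/512

y_0 = S_0(0) = a_0 = 5
y_1 = S_1(0) = a_1 = -2
y_2 = S_1(3) = 4
t_q=1/4 is in segment 0 (τ=1/4); S_0(τ)=1529/512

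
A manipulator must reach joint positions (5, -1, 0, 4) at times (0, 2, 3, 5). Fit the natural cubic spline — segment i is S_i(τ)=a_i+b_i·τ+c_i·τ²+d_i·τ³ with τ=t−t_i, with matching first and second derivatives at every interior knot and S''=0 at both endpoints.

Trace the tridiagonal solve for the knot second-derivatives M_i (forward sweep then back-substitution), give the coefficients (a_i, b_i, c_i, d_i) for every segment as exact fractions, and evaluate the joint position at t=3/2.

  seg 0: a=5 b=-151/35 c=0 d=23/70
  seg 1: a=-1 b=-13/35 c=69/35 d=-3/5
  seg 2: a=0 b=62/35 c=6/35 d=-1/35
S(3/2) = -29/80

Δ: Δ0=-3, Δ1=1, Δ2=2
row 1: diag=6, rhs=24; c'=1/6, d'=4
row 2: denom=6−1·1/6=35/6; d'=(6−1·4)/(35/6)=12/35
back: M2=12/35
back: M1=4−1/6·12/35=138/35
M: M0=0, M1=138/35, M2=12/35, M3=0
seg 0: a=5, c=M0/2=0, d=(M1−M0)/(6·2)=23/70, b=Δ0−h0·(2M0+M1)/6=-151/35
seg 1: a=-1, c=M1/2=69/35, d=(M2−M1)/(6·1)=-3/5, b=Δ1−h1·(2M1+M2)/6=-13/35
seg 2: a=0, c=M2/2=6/35, d=(M3−M2)/(6·2)=-1/35, b=Δ2−h2·(2M2+M3)/6=62/35
t_q=3/2 → seg 0, τ=3/2; S=5+-151/35·τ+0·τ²+23/70·τ³=-29/80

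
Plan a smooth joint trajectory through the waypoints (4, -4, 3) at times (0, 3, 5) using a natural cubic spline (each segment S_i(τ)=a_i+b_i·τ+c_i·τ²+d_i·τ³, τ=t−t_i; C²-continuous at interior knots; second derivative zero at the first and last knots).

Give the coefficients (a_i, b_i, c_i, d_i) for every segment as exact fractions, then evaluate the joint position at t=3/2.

  seg 0: a=4 b=-271/60 c=0 d=37/180
  seg 1: a=-4 b=31/30 c=37/20 d=-37/120
S(3/2) = -333/160

Δ: Δ0=-8/3, Δ1=7/2
row 1: diag=10, rhs=37; c'=1/5, d'=37/10
back: M1=37/10
M: M0=0, M1=37/10, M2=0
seg 0: a=4, c=M0/2=0, d=(M1−M0)/(6·3)=37/180, b=Δ0−h0·(2M0+M1)/6=-271/60
seg 1: a=-4, c=M1/2=37/20, d=(M2−M1)/(6·2)=-37/120, b=Δ1−h1·(2M1+M2)/6=31/30
t_q=3/2 → seg 0, τ=3/2; S=4+-271/60·τ+0·τ²+37/180·τ³=-333/160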